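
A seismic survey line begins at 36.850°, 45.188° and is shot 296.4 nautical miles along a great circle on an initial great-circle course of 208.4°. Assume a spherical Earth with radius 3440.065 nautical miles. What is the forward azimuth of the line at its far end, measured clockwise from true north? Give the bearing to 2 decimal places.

δ = 296.4/3440.065 = 0.086161 rad (4.9367°).
Converting: φ₁ = 0.643154 rad, θ = 3.637266 rad.
Applying the spherical law of cosines for sides, sin φ₂ = sin φ₁ cos δ + cos φ₁ sin δ cos θ = 0.536923, so φ₂ = 32.474°.
Δλ = atan2( sin θ sin δ cos φ₁ , cos δ − sin φ₁ sin φ₂ ) = atan2(-0.032752, 0.674286) = -0.048535 rad = -2.781°.
λ₂ = 45.188° + -2.781° = 42.407°.
The forward bearing on arrival equals the back-azimuth from the destination plus 180°.
Back-azimuth from P₂ (32.47°, 42.41°) to P₁ (36.85°, 45.19°), with Δλ' = λ₁ − λ₂ = 2.78°: atan2( sin Δλ' cos φ₁ , cos φ₂ sin φ₁ − sin φ₂ cos φ₁ cos Δλ' ) = 26.82°.
Final bearing = (26.82° + 180°) mod 360° = 206.82°.

final bearing 206.82°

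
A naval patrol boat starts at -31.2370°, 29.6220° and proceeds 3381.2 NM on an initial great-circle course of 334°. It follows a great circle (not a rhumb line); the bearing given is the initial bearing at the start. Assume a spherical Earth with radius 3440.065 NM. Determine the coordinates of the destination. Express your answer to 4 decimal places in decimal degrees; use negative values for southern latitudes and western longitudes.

latitude 20.6006°, longitude 6.6869°

δ = 3381.2/3440.065 = 0.982888 rad (56.3154°).
With φ₁ = -31.2370° = -0.545188 rad and θ = 334° = 5.829400 rad:
Applying the spherical law of cosines for sides, sin φ₂ = sin φ₁ cos δ + cos φ₁ sin δ cos θ = 0.351852, so φ₂ = 20.6006°.
Δλ = atan2( sin θ sin δ cos φ₁ , cos δ − sin φ₁ sin φ₂ ) = atan2(-0.311889, 0.737085) = -0.400293 rad = -22.9351°.
λ₂ = 29.6220° + -22.9351° = 6.6869°.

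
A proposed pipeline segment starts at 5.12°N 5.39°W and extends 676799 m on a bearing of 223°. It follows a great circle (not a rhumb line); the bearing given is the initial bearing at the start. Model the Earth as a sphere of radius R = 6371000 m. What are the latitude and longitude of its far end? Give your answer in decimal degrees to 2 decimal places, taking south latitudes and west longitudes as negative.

The arc subtends δ = 676799/6371000 = 0.106231 rad at the centre.
With φ₁ = 5.12° = 0.089361 rad and θ = 223° = 3.892084 rad:
sin φ₂ = sin φ₁ cos δ + cos φ₁ sin δ cos θ = (0.089242)(0.994363) + (0.996010)(0.106032)(-0.731354) = 0.011502
φ₂ = asin(0.011502) = 0.011502 rad = 0.66°.
Δλ = atan2( sin θ sin δ cos φ₁ , cos δ − sin φ₁ sin φ₂ ) = atan2(-0.072025, 0.993336) = -0.072381 rad = -4.15°.
Hence λ₂ = -5.39° + -4.15° = -9.54°.

latitude 0.66°, longitude -9.54°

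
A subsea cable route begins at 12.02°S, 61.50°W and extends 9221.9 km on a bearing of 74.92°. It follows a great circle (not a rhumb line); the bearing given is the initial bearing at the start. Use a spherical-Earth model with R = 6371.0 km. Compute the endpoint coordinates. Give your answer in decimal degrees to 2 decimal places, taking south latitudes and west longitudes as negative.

δ = 9221.9/6371 = 1.447481 rad (82.9345°).
With φ₁ = -12.02° = -0.209789 rad and θ = 74.92° = 1.307601 rad:
sin φ₂ = sin φ₁ cos δ + cos φ₁ sin δ cos θ = (-0.208253)(0.123003) + (0.978075)(0.992406)(0.260167) = 0.226915
φ₂ = asin(0.226915) = 0.228909 rad = 13.12°.
Δλ = atan2( sin θ sin δ cos φ₁ , cos δ − sin φ₁ sin φ₂ ) = atan2(0.937222, 0.170259) = 1.391093 rad = 79.70°.
Hence λ₂ = -61.50° + 79.70° = 18.20°.

latitude 13.12°, longitude 18.20°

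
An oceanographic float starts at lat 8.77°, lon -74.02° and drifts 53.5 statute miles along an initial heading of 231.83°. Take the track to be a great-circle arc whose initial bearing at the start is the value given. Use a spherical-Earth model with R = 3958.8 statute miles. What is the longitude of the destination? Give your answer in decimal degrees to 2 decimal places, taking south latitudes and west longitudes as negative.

The arc subtends δ = 53.5/3958.8 = 0.013514 rad at the centre.
Converting: φ₁ = 0.153065 rad, θ = 4.046197 rad.
Applying the spherical law of cosines for sides, sin φ₂ = sin φ₁ cos δ + cos φ₁ sin δ cos θ = 0.144201, so φ₂ = 8.29°.
For the longitude increment, Δλ = atan2( sin θ sin δ cos φ₁, cos δ − sin φ₁ sin φ₂ ) = atan2(-0.010500, 0.977923) = -0.62°.
λ₂ = λ₁ + Δλ = -74.64°.

longitude -74.64°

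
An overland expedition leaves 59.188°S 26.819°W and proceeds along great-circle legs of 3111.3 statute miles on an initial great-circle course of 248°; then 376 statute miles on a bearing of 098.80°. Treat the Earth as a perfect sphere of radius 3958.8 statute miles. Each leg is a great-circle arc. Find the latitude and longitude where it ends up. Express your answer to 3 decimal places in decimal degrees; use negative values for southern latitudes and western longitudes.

latitude -48.513°, longitude -97.108°

Apply the spherical direct solution leg by leg, carrying full precision between legs.
Leg 1: from (-59.188°, -26.819°), δ = 3111.3/3958.8 = 0.785920 rad, θ = 248° → φ = -47.965°, λ = -105.241°.
Leg 2: from (-47.965°, -105.241°), δ = 376/3958.8 = 0.094978 rad, θ = 98.8° → φ = -48.513°, λ = -97.108°.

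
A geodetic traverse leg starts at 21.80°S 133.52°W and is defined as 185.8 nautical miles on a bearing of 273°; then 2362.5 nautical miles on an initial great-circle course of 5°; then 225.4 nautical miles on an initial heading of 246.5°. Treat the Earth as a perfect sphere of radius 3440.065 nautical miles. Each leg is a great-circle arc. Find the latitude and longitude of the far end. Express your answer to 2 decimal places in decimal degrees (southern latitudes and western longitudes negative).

Apply the spherical direct solution leg by leg, carrying full precision between legs.
Leg 1: from (-21.80°, -133.52°), δ = 185.8/3440.065 = 0.054011 rad, θ = 273° → φ = -21.60°, λ = -136.84°.
Leg 2: from (-21.60°, -136.84°), δ = 2362.5/3440.065 = 0.686760 rad, θ = 5° → φ = 17.61°, λ = -133.52°.
Leg 3: from (17.61°, -133.52°), δ = 225.4/3440.065 = 0.065522 rad, θ = 246.5° → φ = 16.08°, λ = -137.10°.

latitude 16.08°, longitude -137.10°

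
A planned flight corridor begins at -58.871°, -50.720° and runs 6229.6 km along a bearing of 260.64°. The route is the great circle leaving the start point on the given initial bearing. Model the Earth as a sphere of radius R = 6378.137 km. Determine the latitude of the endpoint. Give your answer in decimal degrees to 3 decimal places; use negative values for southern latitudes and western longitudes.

latitude -33.286°

Central angle δ = d/R = 0.976712 rad.
Converting: φ₁ = -1.027493 rad, θ = 4.549026 rad.
sin φ₂ = sin φ₁ cos δ + cos φ₁ sin δ cos θ = (-0.856006)(0.559751) + (0.516967)(0.828661)(-0.162637) = -0.548822
φ₂ = asin(-0.548822) = -0.580954 rad = -33.286°.
Δλ = atan2( sin θ sin δ cos φ₁ , cos δ − sin φ₁ sin φ₂ ) = atan2(-0.422687, 0.089956) = -1.361105 rad = -77.986°.
λ₂ = λ₁ + Δλ = -128.706°.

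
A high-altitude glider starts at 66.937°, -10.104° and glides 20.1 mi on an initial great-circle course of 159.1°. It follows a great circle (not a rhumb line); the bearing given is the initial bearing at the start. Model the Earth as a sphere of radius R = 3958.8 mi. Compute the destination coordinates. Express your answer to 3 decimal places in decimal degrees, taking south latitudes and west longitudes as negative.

latitude 66.665°, longitude -9.842°

Central angle δ = d/R = 0.005077 rad.
With φ₁ = 66.937° = 1.168271 rad and θ = 159.1° = 2.776819 rad:
Applying the spherical law of cosines for sides, sin φ₂ = sin φ₁ cos δ + cos φ₁ sin δ cos θ = 0.918205, so φ₂ = 66.665°.
Then Δλ = atan2(0.000710, 0.155170) = 0.004573 rad, from sin θ sin δ cos φ₁ over cos δ − sin φ₁ sin φ₂.
λ₂ = λ₁ + Δλ = -9.842°.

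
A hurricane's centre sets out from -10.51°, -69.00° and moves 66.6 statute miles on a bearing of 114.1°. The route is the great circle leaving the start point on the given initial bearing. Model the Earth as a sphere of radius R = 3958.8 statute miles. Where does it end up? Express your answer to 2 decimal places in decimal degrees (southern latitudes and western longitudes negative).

latitude -10.90°, longitude -68.10°

The arc subtends δ = 66.6/3958.8 = 0.016823 rad at the centre.
Start latitude φ₁ = -0.183434 rad; initial bearing θ = 1.991421 rad.
Applying the spherical law of cosines for sides, sin φ₂ = sin φ₁ cos δ + cos φ₁ sin δ cos θ = -0.189135, so φ₂ = -10.90°.
Δλ = atan2( sin θ sin δ cos φ₁ , cos δ − sin φ₁ sin φ₂ ) = atan2(0.015099, 0.965359) = 0.015639 rad = 0.90°.
λ₂ = -69.00° + 0.90° = -68.10°.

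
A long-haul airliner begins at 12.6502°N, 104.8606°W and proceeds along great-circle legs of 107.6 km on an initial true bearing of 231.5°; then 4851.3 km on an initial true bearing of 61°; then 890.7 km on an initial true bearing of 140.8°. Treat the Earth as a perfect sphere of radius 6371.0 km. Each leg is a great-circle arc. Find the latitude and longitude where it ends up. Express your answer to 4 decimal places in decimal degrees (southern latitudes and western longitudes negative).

latitude 22.2536°, longitude -56.7705°

Apply the spherical direct solution leg by leg, carrying full precision between legs.
Leg 1: from (12.6502°, -104.8606°), δ = 107.6/6371 = 0.016889 rad, θ = 231.5° → φ = 12.0467°, λ = -105.6349°.
Leg 2: from (12.0467°, -105.6349°), δ = 4851.3/6371 = 0.761466 rad, θ = 61° → φ = 28.5687°, λ = -62.2311°.
Leg 3: from (28.5687°, -62.2311°), δ = 890.7/6371 = 0.139805 rad, θ = 140.8° → φ = 22.2536°, λ = -56.7705°.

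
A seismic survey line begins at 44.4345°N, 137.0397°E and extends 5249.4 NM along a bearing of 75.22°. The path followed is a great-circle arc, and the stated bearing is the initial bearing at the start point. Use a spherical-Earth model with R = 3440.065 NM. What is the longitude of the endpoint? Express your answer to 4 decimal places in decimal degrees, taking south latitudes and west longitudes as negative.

longitude -124.3411°

δ = 5249.4/3440.065 = 1.525960 rad (87.4310°).
With φ₁ = 44.4345° = 0.775528 rad and θ = 75.22° = 1.312837 rad:
Destination latitude: φ₂ = arcsin( sin φ₁ cos δ + cos φ₁ sin δ cos θ ) = arcsin(0.213357) = 12.3191°.
Then Δλ = atan2(0.689731, -0.104548) = 1.721229 rad, from sin θ sin δ cos φ₁ over cos δ − sin φ₁ sin φ₂.
λ₂ = 137.0397° + 98.6192° = 235.6589°, normalized to (−180°, 180°] → -124.3411°.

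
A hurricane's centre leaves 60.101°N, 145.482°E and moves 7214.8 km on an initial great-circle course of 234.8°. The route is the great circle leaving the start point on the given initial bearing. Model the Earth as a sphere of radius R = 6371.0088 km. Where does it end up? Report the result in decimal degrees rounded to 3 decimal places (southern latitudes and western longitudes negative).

latitude 6.188°, longitude 97.390°

Angular distance δ = d/R = 7214.8 / 6371.0088 = 1.132442 rad.
With φ₁ = 60.101° = 1.048960 rad and θ = 234.8° = 4.098033 rad:
sin φ₂ = sin φ₁ cos δ + cos φ₁ sin δ cos θ = (0.866905)(0.424450) + (0.498473)(0.905452)(-0.576432) = 0.107789
φ₂ = asin(0.107789) = 0.107999 rad = 6.188°.
For the longitude increment, Δλ = atan2( sin θ sin δ cos φ₁, cos δ − sin φ₁ sin φ₂ ) = atan2(-0.368812, 0.331007) = -48.092°.
Hence λ₂ = 145.482° + -48.092° = 97.390°.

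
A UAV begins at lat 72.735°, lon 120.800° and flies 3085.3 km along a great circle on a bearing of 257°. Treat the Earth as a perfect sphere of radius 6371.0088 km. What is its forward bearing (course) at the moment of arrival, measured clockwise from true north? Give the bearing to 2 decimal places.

final bearing 209.86°

Central angle δ = d/R = 0.484272 rad.
Converting: φ₁ = 1.269465 rad, θ = 4.485496 rad.
Applying the spherical law of cosines for sides, sin φ₂ = sin φ₁ cos δ + cos φ₁ sin δ cos θ = 0.814055, so φ₂ = 54.494°.
Δλ = atan2( sin θ sin δ cos φ₁ , cos δ − sin φ₁ sin φ₂ ) = atan2(-0.134634, 0.107639) = -0.896365 rad = -51.358°.
Hence λ₂ = 120.800° + -51.358° = 69.442°.
The forward bearing on arrival equals the back-azimuth from the destination plus 180°.
Back-azimuth from P₂ (54.49°, 69.44°) to P₁ (72.73°, 120.80°), with Δλ' = λ₁ − λ₂ = 51.36°: atan2( sin Δλ' cos φ₁ , cos φ₂ sin φ₁ − sin φ₂ cos φ₁ cos Δλ' ) = 29.86°.
Final bearing = (29.86° + 180°) mod 360° = 209.86°.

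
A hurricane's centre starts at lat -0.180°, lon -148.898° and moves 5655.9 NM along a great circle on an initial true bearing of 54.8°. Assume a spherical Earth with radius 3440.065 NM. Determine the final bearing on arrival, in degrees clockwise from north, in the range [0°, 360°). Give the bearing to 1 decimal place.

final bearing 92.7°

The arc subtends δ = 5655.9/3440.065 = 1.644126 rad at the centre.
Start latitude φ₁ = -0.003142 rad; initial bearing θ = 0.956440 rad.
sin φ₂ = sin φ₁ cos δ + cos φ₁ sin δ cos θ = (-0.003142)(-0.073264) + (0.999995)(0.997313)(0.576432) = 0.575111
φ₂ = asin(0.575111) = 0.612739 rad = 35.107°.
For the longitude increment, Δλ = atan2( sin θ sin δ cos φ₁, cos δ − sin φ₁ sin φ₂ ) = atan2(0.814945, -0.071457) = 95.011°.
λ₂ = λ₁ + Δλ = -53.887°.
The forward bearing on arrival equals the back-azimuth from the destination plus 180°.
Back-azimuth from P₂ (35.1°, -53.9°) to P₁ (-0.2°, -148.9°), with Δλ' = λ₁ − λ₂ = -95.0°: atan2( sin Δλ' cos φ₁ , cos φ₂ sin φ₁ − sin φ₂ cos φ₁ cos Δλ' ) = 272.7°.
Final bearing = (272.7° + 180°) mod 360° = 92.7°.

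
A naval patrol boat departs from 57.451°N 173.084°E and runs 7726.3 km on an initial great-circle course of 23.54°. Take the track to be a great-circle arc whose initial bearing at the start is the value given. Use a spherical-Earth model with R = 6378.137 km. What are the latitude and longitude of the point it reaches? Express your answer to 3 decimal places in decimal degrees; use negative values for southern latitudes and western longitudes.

Central angle δ = d/R = 1.211373 rad.
Converting: φ₁ = 1.002709 rad, θ = 0.410851 rad.
sin φ₂ = sin φ₁ cos δ + cos φ₁ sin δ cos θ = (0.842932)(0.351735) + (0.538021)(0.936100)(0.916781) = 0.758217
φ₂ = asin(0.758217) = 0.860574 rad = 49.307°.
Then Δλ = atan2(0.201149, -0.287390) = 2.530924 rad, from sin θ sin δ cos φ₁ over cos δ − sin φ₁ sin φ₂.
λ₂ = 173.084° + 145.011° = 318.095°, normalized to (−180°, 180°] → -41.905°.

latitude 49.307°, longitude -41.905°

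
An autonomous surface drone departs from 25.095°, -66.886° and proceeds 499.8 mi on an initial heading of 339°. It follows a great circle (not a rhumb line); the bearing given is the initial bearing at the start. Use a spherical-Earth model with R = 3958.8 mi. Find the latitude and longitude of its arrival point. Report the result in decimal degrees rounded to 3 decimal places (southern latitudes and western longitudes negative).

latitude 31.817°, longitude -69.930°

Central angle δ = d/R = 0.126250 rad.
With φ₁ = 25.095° = 0.437990 rad and θ = 339° = 5.916666 rad:
sin φ₂ = sin φ₁ cos δ + cos φ₁ sin δ cos θ = (0.424120)(0.992041) + (0.905606)(0.125915)(0.933580) = 0.527201
φ₂ = asin(0.527201) = 0.555303 rad = 31.817°.
For the longitude increment, Δλ = atan2( sin θ sin δ cos φ₁, cos δ − sin φ₁ sin φ₂ ) = atan2(-0.040865, 0.768444) = -3.044°.
λ₂ = λ₁ + Δλ = -69.930°.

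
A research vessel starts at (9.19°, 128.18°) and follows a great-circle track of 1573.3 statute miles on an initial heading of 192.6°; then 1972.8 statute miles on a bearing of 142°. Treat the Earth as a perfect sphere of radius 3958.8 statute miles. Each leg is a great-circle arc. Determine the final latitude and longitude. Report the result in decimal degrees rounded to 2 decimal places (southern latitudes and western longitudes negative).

latitude -34.41°, longitude 144.10°

Apply the spherical direct solution leg by leg, carrying full precision between legs.
Leg 1: from (9.19°, 128.18°), δ = 1573.3/3958.8 = 0.397418 rad, θ = 192.6° → φ = -13.04°, λ = 123.21°.
Leg 2: from (-13.04°, 123.21°), δ = 1972.8/3958.8 = 0.498333 rad, θ = 142° → φ = -34.41°, λ = 144.10°.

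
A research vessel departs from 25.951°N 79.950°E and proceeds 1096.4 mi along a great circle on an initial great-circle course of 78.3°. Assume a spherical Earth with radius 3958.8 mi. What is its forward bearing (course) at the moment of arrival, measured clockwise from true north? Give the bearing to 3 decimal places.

Angular distance δ = d/R = 1096.4 / 3958.8 = 0.276953 rad.
Start latitude φ₁ = 0.452930 rad; initial bearing θ = 1.366593 rad.
Destination latitude: φ₂ = arcsin( sin φ₁ cos δ + cos φ₁ sin δ cos θ ) = arcsin(0.470783) = 28.085°.
For the longitude increment, Δλ = atan2( sin θ sin δ cos φ₁, cos δ − sin φ₁ sin φ₂ ) = atan2(0.240748, 0.755877) = 17.667°.
Hence λ₂ = 79.950° + 17.667° = 97.617°.
The forward bearing on arrival equals the back-azimuth from the destination plus 180°.
Back-azimuth from P₂ (28.085°, 97.617°) to P₁ (25.951°, 79.950°), with Δλ' = λ₁ − λ₂ = -17.667°: atan2( sin Δλ' cos φ₁ , cos φ₂ sin φ₁ − sin φ₂ cos φ₁ cos Δλ' ) = 266.378°.
Final bearing = (266.378° + 180°) mod 360° = 86.378°.

final bearing 86.378°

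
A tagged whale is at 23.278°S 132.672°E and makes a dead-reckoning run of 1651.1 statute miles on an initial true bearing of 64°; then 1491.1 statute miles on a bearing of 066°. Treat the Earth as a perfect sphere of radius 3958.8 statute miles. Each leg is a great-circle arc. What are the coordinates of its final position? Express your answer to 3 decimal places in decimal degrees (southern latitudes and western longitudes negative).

Apply the spherical direct solution leg by leg, carrying full precision between legs.
Leg 1: from (-23.278°, 132.672°), δ = 1651.1/3958.8 = 0.417071 rad, θ = 64° → φ = -11.431°, λ = 154.477°.
Leg 2: from (-11.431°, 154.477°), δ = 1491.1/3958.8 = 0.376655 rad, θ = 66° → φ = -2.159°, λ = 174.126°.

latitude -2.159°, longitude 174.126°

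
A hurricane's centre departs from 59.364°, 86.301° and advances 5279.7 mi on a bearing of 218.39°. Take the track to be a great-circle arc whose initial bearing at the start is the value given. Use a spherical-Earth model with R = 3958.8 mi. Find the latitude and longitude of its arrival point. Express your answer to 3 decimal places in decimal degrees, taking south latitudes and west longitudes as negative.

latitude -10.726°, longitude 48.395°

The arc subtends δ = 5279.7/3958.8 = 1.333662 rad at the centre.
Converting: φ₁ = 1.036097 rad, θ = 3.811625 rad.
Destination latitude: φ₂ = arcsin( sin φ₁ cos δ + cos φ₁ sin δ cos θ ) = arcsin(-0.186105) = -10.726°.
Δλ = atan2( sin θ sin δ cos φ₁ , cos δ − sin φ₁ sin φ₂ ) = atan2(-0.307600, 0.395047) = -0.661581 rad = -37.906°.
λ₂ = λ₁ + Δλ = 48.395°.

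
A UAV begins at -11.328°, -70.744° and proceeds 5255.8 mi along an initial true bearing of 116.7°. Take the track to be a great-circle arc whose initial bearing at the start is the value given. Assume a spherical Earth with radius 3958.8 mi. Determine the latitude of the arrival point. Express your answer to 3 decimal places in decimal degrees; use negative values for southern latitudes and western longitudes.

latitude -28.353°

δ = 5255.8/3958.8 = 1.327625 rad (76.0673°).
With φ₁ = -11.328° = -0.197711 rad and θ = 116.7° = 2.036799 rad:
Applying the spherical law of cosines for sides, sin φ₂ = sin φ₁ cos δ + cos φ₁ sin δ cos θ = -0.474900, so φ₂ = -28.353°.
Then Δλ = atan2(0.850196, 0.147500) = 1.399017 rad, from sin θ sin δ cos φ₁ over cos δ − sin φ₁ sin φ₂.
λ₂ = -70.744° + 80.158° = 9.414°.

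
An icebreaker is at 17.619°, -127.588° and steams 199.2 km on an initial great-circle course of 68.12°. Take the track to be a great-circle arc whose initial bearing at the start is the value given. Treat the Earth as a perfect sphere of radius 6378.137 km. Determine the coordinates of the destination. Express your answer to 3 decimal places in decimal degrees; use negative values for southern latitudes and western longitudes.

latitude 18.278°, longitude -125.839°

Central angle δ = d/R = 0.031232 rad.
Start latitude φ₁ = 0.307510 rad; initial bearing θ = 1.188918 rad.
Applying the spherical law of cosines for sides, sin φ₂ = sin φ₁ cos δ + cos φ₁ sin δ cos θ = 0.313629, so φ₂ = 18.278°.
Then Δλ = atan2(0.027618, 0.904581) = 0.030522 rad, from sin θ sin δ cos φ₁ over cos δ − sin φ₁ sin φ₂.
λ₂ = -127.588° + 1.749° = -125.839°.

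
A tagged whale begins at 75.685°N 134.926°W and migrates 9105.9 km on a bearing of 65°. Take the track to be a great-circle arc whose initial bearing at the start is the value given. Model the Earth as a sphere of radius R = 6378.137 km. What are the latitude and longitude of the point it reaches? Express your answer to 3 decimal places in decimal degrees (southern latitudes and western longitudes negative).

The arc subtends δ = 9105.9/6378.137 = 1.427674 rad at the centre.
With φ₁ = 75.685° = 1.320952 rad and θ = 65° = 1.134464 rad:
Applying the spherical law of cosines for sides, sin φ₂ = sin φ₁ cos δ + cos φ₁ sin δ cos θ = 0.241631, so φ₂ = 13.983°.
Δλ = atan2( sin θ sin δ cos φ₁ , cos δ − sin φ₁ sin φ₂ ) = atan2(0.221796, -0.091494) = 1.962045 rad = 112.417°.
Hence λ₂ = -134.926° + 112.417° = -22.509°.

latitude 13.983°, longitude -22.509°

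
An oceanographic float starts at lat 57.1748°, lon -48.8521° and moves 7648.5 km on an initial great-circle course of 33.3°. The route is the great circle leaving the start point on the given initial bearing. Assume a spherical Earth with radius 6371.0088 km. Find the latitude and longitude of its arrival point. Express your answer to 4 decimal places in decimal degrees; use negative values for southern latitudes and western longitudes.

latitude 46.5905°, longitude 83.0083°

δ = 7648.5/6371.0088 = 1.200516 rad (68.7845°).
With φ₁ = 57.1748° = 0.997889 rad and θ = 33.3° = 0.581195 rad:
Applying the spherical law of cosines for sides, sin φ₂ = sin φ₁ cos δ + cos φ₁ sin δ cos θ = 0.726461, so φ₂ = 46.5905°.
For the longitude increment, Δλ = atan2( sin θ sin δ cos φ₁, cos δ − sin φ₁ sin φ₂ ) = atan2(0.277443, -0.248589) = 131.8604°.
λ₂ = λ₁ + Δλ = 83.0083°.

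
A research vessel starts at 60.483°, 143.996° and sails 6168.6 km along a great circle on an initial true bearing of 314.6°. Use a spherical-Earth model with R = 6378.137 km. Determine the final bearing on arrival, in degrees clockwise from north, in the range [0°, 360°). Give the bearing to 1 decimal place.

Angular distance δ = d/R = 6168.6 / 6378.137 = 0.967148 rad.
Converting: φ₁ = 1.055627 rad, θ = 5.490806 rad.
Applying the spherical law of cosines for sides, sin φ₂ = sin φ₁ cos δ + cos φ₁ sin δ cos θ = 0.778775, so φ₂ = 51.149°.
Then Δλ = atan2(-0.288805, -0.110047) = -1.934855 rad, from sin θ sin δ cos φ₁ over cos δ − sin φ₁ sin φ₂.
Hence λ₂ = 143.996° + -110.859° = 33.137°.
The forward bearing on arrival equals the back-azimuth from the destination plus 180°.
Back-azimuth from P₂ (51.1°, 33.1°) to P₁ (60.5°, 144.0°), with Δλ' = λ₁ − λ₂ = 110.9°: atan2( sin Δλ' cos φ₁ , cos φ₂ sin φ₁ − sin φ₂ cos φ₁ cos Δλ' ) = 34.0°.
Final bearing = (34.0° + 180°) mod 360° = 214.0°.

final bearing 214.0°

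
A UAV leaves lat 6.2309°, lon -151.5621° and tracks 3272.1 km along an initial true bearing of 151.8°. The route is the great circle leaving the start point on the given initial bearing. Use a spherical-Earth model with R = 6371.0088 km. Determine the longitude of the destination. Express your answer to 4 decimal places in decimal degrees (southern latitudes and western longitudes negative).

longitude -137.2922°

Central angle δ = d/R = 0.513592 rad.
Converting: φ₁ = 0.108750 rad, θ = 2.649410 rad.
sin φ₂ = sin φ₁ cos δ + cos φ₁ sin δ cos θ = (0.108535)(0.870985) + (0.994093)(0.491309)(-0.881303) = -0.335902
φ₂ = asin(-0.335902) = -0.342562 rad = -19.6274°.
For the longitude increment, Δλ = atan2( sin θ sin δ cos φ₁, cos δ − sin φ₁ sin φ₂ ) = atan2(0.230797, 0.907443) = 14.2699°.
Hence λ₂ = -151.5621° + 14.2699° = -137.2922°.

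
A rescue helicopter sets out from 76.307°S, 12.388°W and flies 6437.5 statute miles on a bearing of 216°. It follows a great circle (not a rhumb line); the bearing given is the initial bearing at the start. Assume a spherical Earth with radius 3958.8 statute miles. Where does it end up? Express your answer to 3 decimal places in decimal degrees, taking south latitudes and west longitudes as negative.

latitude -7.903°, longitude -156.052°

The arc subtends δ = 6437.5/3958.8 = 1.626124 rad at the centre.
With φ₁ = -76.307° = -1.331808 rad and θ = 216° = 3.769911 rad:
Destination latitude: φ₂ = arcsin( sin φ₁ cos δ + cos φ₁ sin δ cos θ ) = arcsin(-0.137489) = -7.903°.
Δλ = atan2( sin θ sin δ cos φ₁ , cos δ − sin φ₁ sin φ₂ ) = atan2(-0.138927, -0.188881) = -2.507418 rad = -143.664°.
Hence λ₂ = -12.388° + -143.664° = -156.052°.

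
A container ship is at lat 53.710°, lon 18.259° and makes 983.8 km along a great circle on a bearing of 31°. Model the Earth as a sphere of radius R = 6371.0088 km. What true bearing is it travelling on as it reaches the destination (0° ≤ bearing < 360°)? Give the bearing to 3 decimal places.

The arc subtends δ = 983.8/6371.0088 = 0.154418 rad at the centre.
With φ₁ = 53.710° = 0.937416 rad and θ = 31° = 0.541052 rad:
sin φ₂ = sin φ₁ cos δ + cos φ₁ sin δ cos θ = (0.806032)(0.988101) + (0.591873)(0.153805)(0.857167) = 0.874471
φ₂ = asin(0.874471) = 1.064345 rad = 60.982°.
For the longitude increment, Δλ = atan2( sin θ sin δ cos φ₁, cos δ − sin φ₁ sin φ₂ ) = atan2(0.046886, 0.283250) = 9.399°.
λ₂ = 18.259° + 9.399° = 27.658°.
The forward bearing on arrival equals the back-azimuth from the destination plus 180°.
Back-azimuth from P₂ (60.982°, 27.658°) to P₁ (53.710°, 18.259°), with Δλ' = λ₁ − λ₂ = -9.399°: atan2( sin Δλ' cos φ₁ , cos φ₂ sin φ₁ − sin φ₂ cos φ₁ cos Δλ' ) = 218.934°.
Final bearing = (218.934° + 180°) mod 360° = 38.934°.

final bearing 38.934°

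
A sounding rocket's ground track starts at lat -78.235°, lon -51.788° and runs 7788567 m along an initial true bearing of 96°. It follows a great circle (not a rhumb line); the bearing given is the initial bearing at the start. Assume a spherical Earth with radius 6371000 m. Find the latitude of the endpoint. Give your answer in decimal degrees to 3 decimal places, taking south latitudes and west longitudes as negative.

The arc subtends δ = 7788567/6371000 = 1.222503 rad at the centre.
With φ₁ = -78.235° = -1.365458 rad and θ = 96° = 1.675516 rad:
sin φ₂ = sin φ₁ cos δ + cos φ₁ sin δ cos θ = (-0.978992)(0.341294) + (0.203898)(0.939957)(-0.104528) = -0.354158
φ₂ = asin(-0.354158) = -0.362013 rad = -20.742°.
For the longitude increment, Δλ = atan2( sin θ sin δ cos φ₁, cos δ − sin φ₁ sin φ₂ ) = atan2(0.190605, -0.005423) = 91.630°.
λ₂ = -51.788° + 91.630° = 39.842°.

latitude -20.742°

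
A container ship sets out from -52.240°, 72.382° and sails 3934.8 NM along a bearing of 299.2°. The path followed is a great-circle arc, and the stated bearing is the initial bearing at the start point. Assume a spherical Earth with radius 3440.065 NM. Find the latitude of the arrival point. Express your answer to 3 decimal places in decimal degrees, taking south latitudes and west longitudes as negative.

latitude -3.180°

δ = 3934.8/3440.065 = 1.143816 rad (65.5358°).
With φ₁ = -52.240° = -0.911760 rad and θ = 299.2° = 5.222025 rad:
Applying the spherical law of cosines for sides, sin φ₂ = sin φ₁ cos δ + cos φ₁ sin δ cos θ = -0.055477, so φ₂ = -3.180°.
For the longitude increment, Δλ = atan2( sin θ sin δ cos φ₁, cos δ − sin φ₁ sin φ₂ ) = atan2(-0.486548, 0.370265) = -52.729°.
λ₂ = 72.382° + -52.729° = 19.653°.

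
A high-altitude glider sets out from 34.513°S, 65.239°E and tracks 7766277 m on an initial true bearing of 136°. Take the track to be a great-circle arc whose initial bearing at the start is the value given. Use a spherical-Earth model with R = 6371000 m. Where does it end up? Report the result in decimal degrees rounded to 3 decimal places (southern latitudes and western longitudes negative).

latitude -48.735°, longitude 163.844°

Central angle δ = d/R = 1.219004 rad.
With φ₁ = -34.513° = -0.602365 rad and θ = 136° = 2.373648 rad:
Destination latitude: φ₂ = arcsin( sin φ₁ cos δ + cos φ₁ sin δ cos θ ) = arcsin(-0.751670) = -48.735°.
For the longitude increment, Δλ = atan2( sin θ sin δ cos φ₁, cos δ − sin φ₁ sin φ₂ ) = atan2(0.537341, -0.081311) = 98.605°.
Hence λ₂ = 65.239° + 98.605° = 163.844°.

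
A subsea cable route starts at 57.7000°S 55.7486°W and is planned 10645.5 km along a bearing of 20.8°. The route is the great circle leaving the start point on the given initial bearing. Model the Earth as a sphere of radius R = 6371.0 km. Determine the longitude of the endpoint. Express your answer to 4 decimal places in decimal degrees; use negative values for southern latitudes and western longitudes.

longitude -30.0069°

Central angle δ = d/R = 1.670931 rad.
Converting: φ₁ = -1.007055 rad, θ = 0.363028 rad.
Applying the spherical law of cosines for sides, sin φ₂ = sin φ₁ cos δ + cos φ₁ sin δ cos θ = 0.581522, so φ₂ = 35.5577°.
Δλ = atan2( sin θ sin δ cos φ₁ , cos δ − sin φ₁ sin φ₂ ) = atan2(0.188802, 0.391572) = 0.449277 rad = 25.7417°.
λ₂ = λ₁ + Δλ = -30.0069°.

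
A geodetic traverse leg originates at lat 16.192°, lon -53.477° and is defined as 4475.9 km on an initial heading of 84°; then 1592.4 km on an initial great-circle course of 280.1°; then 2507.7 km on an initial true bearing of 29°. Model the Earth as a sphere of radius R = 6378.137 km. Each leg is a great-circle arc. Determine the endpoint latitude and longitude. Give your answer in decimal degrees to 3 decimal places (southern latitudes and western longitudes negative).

Apply the spherical direct solution leg by leg, carrying full precision between legs.
Leg 1: from (16.192°, -53.477°), δ = 4475.9/6378.137 = 0.701757 rad, θ = 84° → φ = 16.127°, λ = -11.539°.
Leg 2: from (16.127°, -11.539°), δ = 1592.4/6378.137 = 0.249665 rad, θ = 280.1° → φ = 18.106°, λ = -26.368°.
Leg 3: from (18.106°, -26.368°), δ = 2507.7/6378.137 = 0.393171 rad, θ = 29° → φ = 37.269°, λ = -12.870°.

latitude 37.269°, longitude -12.870°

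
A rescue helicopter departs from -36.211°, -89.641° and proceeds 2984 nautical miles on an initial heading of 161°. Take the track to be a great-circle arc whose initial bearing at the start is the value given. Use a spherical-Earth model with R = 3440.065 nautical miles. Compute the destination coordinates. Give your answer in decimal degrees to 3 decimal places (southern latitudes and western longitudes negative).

Angular distance δ = d/R = 2984 / 3440.065 = 0.867425 rad.
Start latitude φ₁ = -0.632001 rad; initial bearing θ = 2.809980 rad.
Applying the spherical law of cosines for sides, sin φ₂ = sin φ₁ cos δ + cos φ₁ sin δ cos θ = -0.963929, so φ₂ = -74.564°.
Δλ = atan2( sin θ sin δ cos φ₁ , cos δ − sin φ₁ sin φ₂ ) = atan2(0.200340, 0.077341) = 1.202374 rad = 68.891°.
λ₂ = -89.641° + 68.891° = -20.750°.

latitude -74.564°, longitude -20.750°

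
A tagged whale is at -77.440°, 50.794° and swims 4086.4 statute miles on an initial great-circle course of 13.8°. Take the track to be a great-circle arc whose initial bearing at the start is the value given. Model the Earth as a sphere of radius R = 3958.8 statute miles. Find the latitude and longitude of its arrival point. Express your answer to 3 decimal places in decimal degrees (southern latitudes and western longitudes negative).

Angular distance δ = d/R = 4086.4 / 3958.8 = 1.032232 rad.
Converting: φ₁ = -1.351583 rad, θ = 0.240855 rad.
Destination latitude: φ₂ = arcsin( sin φ₁ cos δ + cos φ₁ sin δ cos θ ) = arcsin(-0.319339) = -18.623°.
Then Δλ = atan2(0.044529, 0.201207) = 0.217800 rad, from sin θ sin δ cos φ₁ over cos δ − sin φ₁ sin φ₂.
λ₂ = λ₁ + Δλ = 63.273°.

latitude -18.623°, longitude 63.273°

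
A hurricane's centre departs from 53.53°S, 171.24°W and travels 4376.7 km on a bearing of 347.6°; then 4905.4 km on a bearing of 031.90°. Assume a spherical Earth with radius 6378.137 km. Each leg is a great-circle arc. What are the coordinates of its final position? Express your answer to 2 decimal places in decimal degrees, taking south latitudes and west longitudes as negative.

latitude 22.85°, longitude -155.82°

Apply the spherical direct solution leg by leg, carrying full precision between legs.
Leg 1: from (-53.53°, -171.24°), δ = 4376.7/6378.137 = 0.686204 rad, θ = 347.6° → φ = -14.73°, λ = -179.33°.
Leg 2: from (-14.73°, -179.33°), δ = 4905.4/6378.137 = 0.769096 rad, θ = 31.9° → φ = 22.85°, λ = -155.82°.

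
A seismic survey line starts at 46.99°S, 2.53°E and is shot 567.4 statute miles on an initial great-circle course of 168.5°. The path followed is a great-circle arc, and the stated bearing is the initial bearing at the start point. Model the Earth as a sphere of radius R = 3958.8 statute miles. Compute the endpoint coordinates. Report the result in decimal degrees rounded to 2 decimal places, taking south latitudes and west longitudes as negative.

The arc subtends δ = 567.4/3958.8 = 0.143326 rad at the centre.
Start latitude φ₁ = -0.820130 rad; initial bearing θ = 2.940880 rad.
sin φ₂ = sin φ₁ cos δ + cos φ₁ sin δ cos θ = (-0.731235)(0.989746) + (0.682126)(0.142836)(-0.979925) = -0.819213
φ₂ = asin(-0.819213) = -0.960037 rad = -55.01°.
For the longitude increment, Δλ = atan2( sin θ sin δ cos φ₁, cos δ − sin φ₁ sin φ₂ ) = atan2(0.019425, 0.390709) = 2.85°.
λ₂ = 2.53° + 2.85° = 5.38°.

latitude -55.01°, longitude 5.38°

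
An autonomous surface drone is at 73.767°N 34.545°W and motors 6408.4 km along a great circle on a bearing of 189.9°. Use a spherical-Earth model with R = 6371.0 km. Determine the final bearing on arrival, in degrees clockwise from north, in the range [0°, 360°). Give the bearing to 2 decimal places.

final bearing 182.87°

Central angle δ = d/R = 1.005870 rad.
Converting: φ₁ = 1.287477 rad, θ = 3.314380 rad.
Destination latitude: φ₂ = arcsin( sin φ₁ cos δ + cos φ₁ sin δ cos θ ) = arcsin(0.281415) = 16.345°.
Then Δλ = atan2(-0.040594, 0.265157) = -0.151916 rad, from sin θ sin δ cos φ₁ over cos δ − sin φ₁ sin φ₂.
λ₂ = λ₁ + Δλ = -43.249°.
The forward bearing on arrival equals the back-azimuth from the destination plus 180°.
Back-azimuth from P₂ (16.34°, -43.25°) to P₁ (73.77°, -34.55°), with Δλ' = λ₁ − λ₂ = 8.70°: atan2( sin Δλ' cos φ₁ , cos φ₂ sin φ₁ − sin φ₂ cos φ₁ cos Δλ' ) = 2.87°.
Final bearing = (2.87° + 180°) mod 360° = 182.87°.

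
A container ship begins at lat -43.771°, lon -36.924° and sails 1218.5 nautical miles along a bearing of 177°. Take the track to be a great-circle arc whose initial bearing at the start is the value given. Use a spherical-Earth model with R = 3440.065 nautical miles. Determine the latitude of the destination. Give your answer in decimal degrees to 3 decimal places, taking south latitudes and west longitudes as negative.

Angular distance δ = d/R = 1218.5 / 3440.065 = 0.354208 rad.
With φ₁ = -43.771° = -0.763948 rad and θ = 177° = 3.089233 rad:
sin φ₂ = sin φ₁ cos δ + cos φ₁ sin δ cos θ = (-0.691778)(0.937921) + (0.722110)(0.346848)(-0.998630) = -0.898952
φ₂ = asin(-0.898952) = -1.117372 rad = -64.021°.
For the longitude increment, Δλ = atan2( sin θ sin δ cos φ₁, cos δ − sin φ₁ sin φ₂ ) = atan2(0.013108, 0.316046) = 2.375°.
λ₂ = λ₁ + Δλ = -34.549°.

latitude -64.021°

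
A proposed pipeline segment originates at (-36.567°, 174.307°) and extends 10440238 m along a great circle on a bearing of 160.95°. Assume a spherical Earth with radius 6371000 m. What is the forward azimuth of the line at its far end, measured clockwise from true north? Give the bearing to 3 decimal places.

Angular distance δ = d/R = 10440238 / 6371000 = 1.638713 rad.
With φ₁ = -36.567° = -0.638215 rad and θ = 160.95° = 2.809107 rad:
Destination latitude: φ₂ = arcsin( sin φ₁ cos δ + cos φ₁ sin δ cos θ ) = arcsin(-0.716994) = -45.807°.
Then Δλ = atan2(0.261542, -0.495022) = 2.655528 rad, from sin θ sin δ cos φ₁ over cos δ − sin φ₁ sin φ₂.
λ₂ = 174.307° + 152.151° = 326.458°, normalized to (−180°, 180°] → -33.542°.
The forward bearing on arrival equals the back-azimuth from the destination plus 180°.
Back-azimuth from P₂ (-45.807°, -33.542°) to P₁ (-36.567°, 174.307°), with Δλ' = λ₁ − λ₂ = 207.849°: atan2( sin Δλ' cos φ₁ , cos φ₂ sin φ₁ − sin φ₂ cos φ₁ cos Δλ' ) = 202.090°.
Final bearing = (202.090° + 180°) mod 360° = 22.090°.

final bearing 22.090°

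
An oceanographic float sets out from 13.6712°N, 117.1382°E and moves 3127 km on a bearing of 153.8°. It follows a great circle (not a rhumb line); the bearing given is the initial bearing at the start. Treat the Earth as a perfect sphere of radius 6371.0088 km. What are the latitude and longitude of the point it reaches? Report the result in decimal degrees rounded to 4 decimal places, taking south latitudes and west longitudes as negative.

latitude -11.6826°, longitude 129.4074°

The arc subtends δ = 3127/6371.0088 = 0.490817 rad at the centre.
With φ₁ = 13.6712° = 0.238607 rad and θ = 153.8° = 2.684316 rad:
Applying the spherical law of cosines for sides, sin φ₂ = sin φ₁ cos δ + cos φ₁ sin δ cos θ = -0.202489, so φ₂ = -11.6826°.
Then Δλ = atan2(0.202206, 0.929806) = 0.214137 rad, from sin θ sin δ cos φ₁ over cos δ − sin φ₁ sin φ₂.
λ₂ = λ₁ + Δλ = 129.4074°.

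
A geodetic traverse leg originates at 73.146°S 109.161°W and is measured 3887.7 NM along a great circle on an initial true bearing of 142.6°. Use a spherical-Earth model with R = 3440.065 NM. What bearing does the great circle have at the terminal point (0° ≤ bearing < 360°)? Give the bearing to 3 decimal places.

The arc subtends δ = 3887.7/3440.065 = 1.130124 rad at the centre.
With φ₁ = -73.146° = -1.276639 rad and θ = 142.6° = 2.488840 rad:
sin φ₂ = sin φ₁ cos δ + cos φ₁ sin δ cos θ = (-0.957047)(0.426548) + (0.289934)(0.904465)(-0.794415) = -0.616549
φ₂ = asin(-0.616549) = -0.664352 rad = -38.065°.
Δλ = atan2( sin θ sin δ cos φ₁ , cos δ − sin φ₁ sin φ₂ ) = atan2(0.159275, -0.163519) = 2.369340 rad = 135.753°.
λ₂ = λ₁ + Δλ = 26.592°.
The forward bearing on arrival equals the back-azimuth from the destination plus 180°.
Back-azimuth from P₂ (-38.065°, 26.592°) to P₁ (-73.146°, -109.161°), with Δλ' = λ₁ − λ₂ = -135.753°: atan2( sin Δλ' cos φ₁ , cos φ₂ sin φ₁ − sin φ₂ cos φ₁ cos Δλ' ) = 192.925°.
Final bearing = (192.925° + 180°) mod 360° = 12.925°.

final bearing 12.925°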